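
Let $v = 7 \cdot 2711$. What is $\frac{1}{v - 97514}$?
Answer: $- \frac{1}{78537} \approx -1.2733 \cdot 10^{-5}$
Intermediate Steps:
$v = 18977$
$\frac{1}{v - 97514} = \frac{1}{18977 - 97514} = \frac{1}{-78537} = - \frac{1}{78537}$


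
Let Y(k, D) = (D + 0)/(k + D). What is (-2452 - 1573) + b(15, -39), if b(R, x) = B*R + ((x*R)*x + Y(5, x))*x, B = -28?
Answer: -30405341/34 ≈ -8.9428e+5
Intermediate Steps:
Y(k, D) = D/(D + k)
b(R, x) = -28*R + x*(R*x² + x/(5 + x)) (b(R, x) = -28*R + ((x*R)*x + x/(x + 5))*x = -28*R + ((R*x)*x + x/(5 + x))*x = -28*R + (R*x² + x/(5 + x))*x = -28*R + x*(R*x² + x/(5 + x)))
(-2452 - 1573) + b(15, -39) = (-2452 - 1573) + ((-39)² + 15*(-28 + (-39)³)*(5 - 39))/(5 - 39) = -4025 + (1521 + 15*(-28 - 59319)*(-34))/(-34) = -4025 - (1521 + 15*(-59347)*(-34))/34 = -4025 - (1521 + 30266970)/34 = -4025 - 1/34*30268491 = -4025 - 30268491/34 = -30405341/34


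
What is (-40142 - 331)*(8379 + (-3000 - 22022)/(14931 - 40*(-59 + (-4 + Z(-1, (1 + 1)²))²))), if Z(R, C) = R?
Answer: -5523644427291/16291 ≈ -3.3906e+8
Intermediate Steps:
(-40142 - 331)*(8379 + (-3000 - 22022)/(14931 - 40*(-59 + (-4 + Z(-1, (1 + 1)²))²))) = (-40142 - 331)*(8379 + (-3000 - 22022)/(14931 - 40*(-59 + (-4 - 1)²))) = -40473*(8379 - 25022/(14931 - 40*(-59 + (-5)²))) = -40473*(8379 - 25022/(14931 - 40*(-59 + 25))) = -40473*(8379 - 25022/(14931 - 40*(-34))) = -40473*(8379 - 25022/(14931 + 1360)) = -40473*(8379 - 25022/16291) = -40473*136477267/16291 = -5523644427291/16291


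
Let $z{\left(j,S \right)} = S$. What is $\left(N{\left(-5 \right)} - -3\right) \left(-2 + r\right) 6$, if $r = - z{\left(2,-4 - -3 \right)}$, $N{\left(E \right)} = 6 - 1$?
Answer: $-48$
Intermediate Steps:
$N{\left(E \right)} = 5$
$r = 1$ ($r = - (-4 - -3) = - (-4 + 3) = \left(-1\right) \left(-1\right) = 1$)
$\left(N{\left(-5 \right)} - -3\right) \left(-2 + r\right) 6 = \left(5 - -3\right) \left(-2 + 1\right) 6 = \left(5 + 3\right) \left(-1\right) 6 = 8 \left(-1\right) 6 = \left(-8\right) 6 = -48$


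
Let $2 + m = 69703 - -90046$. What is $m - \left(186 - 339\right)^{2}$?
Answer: $136338$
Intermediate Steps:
$m = 159747$ ($m = -2 + \left(69703 - -90046\right) = -2 + \left(69703 + 90046\right) = -2 + 159749 = 159747$)
$m - \left(186 - 339\right)^{2} = 159747 - \left(186 - 339\right)^{2} = 159747 - \left(-153\right)^{2} = 159747 - 23409 = 136338$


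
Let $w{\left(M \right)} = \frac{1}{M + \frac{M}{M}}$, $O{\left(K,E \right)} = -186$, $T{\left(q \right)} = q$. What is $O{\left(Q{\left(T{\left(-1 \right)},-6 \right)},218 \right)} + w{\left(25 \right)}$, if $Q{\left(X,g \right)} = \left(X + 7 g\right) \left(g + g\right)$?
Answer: $- \frac{4835}{26} \approx -185.96$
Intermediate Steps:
$Q{\left(X,g \right)} = 2 g \left(X + 7 g\right)$ ($Q{\left(X,g \right)} = \left(X + 7 g\right) 2 g = 2 g \left(X + 7 g\right)$)
$w{\left(M \right)} = \frac{1}{1 + M}$ ($w{\left(M \right)} = \frac{1}{M + 1} = \frac{1}{1 + M}$)
$O{\left(Q{\left(T{\left(-1 \right)},-6 \right)},218 \right)} + w{\left(25 \right)} = -186 + \frac{1}{1 + 25} = -186 + \frac{1}{26} = - \frac{4835}{26}$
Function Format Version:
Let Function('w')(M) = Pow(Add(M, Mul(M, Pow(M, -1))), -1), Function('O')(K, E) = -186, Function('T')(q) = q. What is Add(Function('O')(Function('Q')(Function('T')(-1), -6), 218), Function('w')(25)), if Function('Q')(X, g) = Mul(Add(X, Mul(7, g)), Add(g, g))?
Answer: Rational(-4835, 26) ≈ -185.96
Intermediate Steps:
Function('Q')(X, g) = Mul(2, g, Add(X, Mul(7, g))) (Function('Q')(X, g) = Mul(Add(X, Mul(7, g)), Mul(2, g)) = Mul(2, g, Add(X, Mul(7, g))))
Function('w')(M) = Pow(Add(1, M), -1) (Function('w')(M) = Pow(Add(M, 1), -1) = Pow(Add(1, M), -1))
Add(Function('O')(Function('Q')(Function('T')(-1), -6), 218), Function('w')(25)) = Add(-186, Pow(Add(1, 25), -1)) = Add(-186, Pow(26, -1)) = Add(-186, Rational(1, 26)) = Rational(-4835, 26)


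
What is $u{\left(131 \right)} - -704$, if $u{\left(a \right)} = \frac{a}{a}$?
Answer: $705$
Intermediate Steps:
$u{\left(a \right)} = 1$
$u{\left(131 \right)} - -704 = 1 - -704 = 1 + 704 = 705$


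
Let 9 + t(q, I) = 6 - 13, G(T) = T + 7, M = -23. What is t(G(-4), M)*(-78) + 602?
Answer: 1850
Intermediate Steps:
G(T) = 7 + T
t(q, I) = -16 (t(q, I) = -9 + (6 - 13) = -9 - 7 = -16)
t(G(-4), M)*(-78) + 602 = -16*(-78) + 602 = 1248 + 602 = 1850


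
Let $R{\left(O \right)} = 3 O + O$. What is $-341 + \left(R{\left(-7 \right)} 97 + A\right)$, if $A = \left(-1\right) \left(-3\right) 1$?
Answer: $-3054$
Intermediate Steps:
$R{\left(O \right)} = 4 O$
$A = 3$ ($A = 3 \cdot 1 = 3$)
$-341 + \left(R{\left(-7 \right)} 97 + A\right) = -341 + \left(4 \left(-7\right) 97 + 3\right) = -341 + \left(\left(-28\right) 97 + 3\right) = -341 + \left(-2716 + 3\right) = -341 - 2713 = -3054$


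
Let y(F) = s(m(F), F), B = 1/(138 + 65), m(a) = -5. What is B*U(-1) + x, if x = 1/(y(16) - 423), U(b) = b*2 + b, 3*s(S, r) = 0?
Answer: -1472/85869 ≈ -0.017142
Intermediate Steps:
s(S, r) = 0 (s(S, r) = (⅓)*0 = 0)
B = 1/203 ≈ 0.0049261
y(F) = 0
U(b) = 3*b (U(b) = 2*b + b = 3*b)
x = -1/423 (x = 1/(0 - 423) = 1/(-423) = -1/423 ≈ -0.0023641)
B*U(-1) + x = (3*(-1))/203 - 1/423 = (1/203)*(-3) - 1/423 = -3/203 - 1/423 = -1472/85869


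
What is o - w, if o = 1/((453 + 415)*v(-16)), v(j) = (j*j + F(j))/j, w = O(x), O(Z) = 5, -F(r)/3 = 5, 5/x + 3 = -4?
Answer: -261489/52297 ≈ -5.0001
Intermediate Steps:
x = -5/7 (x = 5/(-3 - 4) = 5/(-7) = 5*(-1/7) = -5/7 ≈ -0.71429)
F(r) = -15 (F(r) = -3*5 = -15)
w = 5
v(j) = (-15 + j**2)/j (v(j) = (j*j - 15)/j = (j**2 - 15)/j = (-15 + j**2)/j)
o = -4/52297 (o = 1/((453 + 415)*(-16 - 15/(-16))) = 1/(868*(-16 - 15*(-1/16))) = 1/(868*(-16 + 15/16)) = 1/(868*(-241/16)) = (1/868)*(-16/241) = -4/52297 ≈ -7.6486e-5)
o - w = -4/52297 - 1*5 = -4/52297 - 5 = -261489/52297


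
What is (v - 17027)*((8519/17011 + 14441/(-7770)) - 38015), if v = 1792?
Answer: 2187236696244391/3776442 ≈ 5.7918e+8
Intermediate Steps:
(v - 17027)*((8519/17011 + 14441/(-7770)) - 38015) = (1792 - 17027)*((8519/17011 + 14441/(-7770)) - 38015) = -15235*((8519*(1/17011) + 14441*(-1/7770)) - 38015) = -15235*((8519/17011 - 2063/1110) - 38015) = -15235*(-25637603/18882210 - 38015) = -15235*(-717832850753/18882210) = 2187236696244391/3776442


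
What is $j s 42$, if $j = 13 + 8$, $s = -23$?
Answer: $-20286$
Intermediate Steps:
$j = 21$
$j s 42 = 21 \left(-23\right) 42 = \left(-483\right) 42 = -20286$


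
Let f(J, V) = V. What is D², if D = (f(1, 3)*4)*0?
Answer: 0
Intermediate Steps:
D = 0 (D = (3*4)*0 = 12*0 = 0)
D² = 0² = 0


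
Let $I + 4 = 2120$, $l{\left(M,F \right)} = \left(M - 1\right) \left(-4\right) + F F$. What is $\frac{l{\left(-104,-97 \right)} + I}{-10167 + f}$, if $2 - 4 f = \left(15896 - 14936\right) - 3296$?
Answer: $- \frac{4778}{3833} \approx -1.2465$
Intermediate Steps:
$l{\left(M,F \right)} = 4 + F^{2} - 4 M$ ($l{\left(M,F \right)} = \left(-1 + M\right) \left(-4\right) + F^{2} = \left(4 - 4 M\right) + F^{2} = 4 + F^{2} - 4 M$)
$I = 2116$ ($I = -4 + 2120 = 2116$)
$f = \frac{1169}{2}$ ($f = \frac{1}{2} - \frac{\left(15896 - 14936\right) - 3296}{4} = \frac{1}{2} - \frac{960 - 3296}{4} = \frac{1}{2} - -584 = \frac{1}{2} + 584 = \frac{1169}{2} \approx 584.5$)
$\frac{l{\left(-104,-97 \right)} + I}{-10167 + f} = \frac{\left(4 + \left(-97\right)^{2} - -416\right) + 2116}{-10167 + \frac{1169}{2}} = \frac{\left(4 + 9409 + 416\right) + 2116}{- \frac{19165}{2}} = \left(9829 + 2116\right) \left(- \frac{2}{19165}\right) = 11945 \left(- \frac{2}{19165}\right) = - \frac{4778}{3833}$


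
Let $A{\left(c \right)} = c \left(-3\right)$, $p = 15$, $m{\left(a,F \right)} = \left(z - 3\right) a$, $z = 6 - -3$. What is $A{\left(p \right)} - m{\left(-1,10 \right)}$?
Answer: $-39$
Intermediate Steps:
$z = 9$ ($z = 6 + 3 = 9$)
$m{\left(a,F \right)} = 6 a$ ($m{\left(a,F \right)} = \left(9 - 3\right) a = 6 a$)
$A{\left(c \right)} = - 3 c$
$A{\left(p \right)} - m{\left(-1,10 \right)} = \left(-3\right) 15 - 6 \left(-1\right) = -45 - -6 = -45 + 6 = -39$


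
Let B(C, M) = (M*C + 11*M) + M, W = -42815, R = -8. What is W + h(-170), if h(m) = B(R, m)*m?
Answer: 72785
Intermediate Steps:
B(C, M) = 12*M + C*M (B(C, M) = (C*M + 11*M) + M = (11*M + C*M) + M = 12*M + C*M)
h(m) = 4*m² (h(m) = (m*(12 - 8))*m = (m*4)*m = (4*m)*m = 4*m²)
W + h(-170) = -42815 + 4*(-170)² = -42815 + 4*28900 = -42815 + 115600 = 72785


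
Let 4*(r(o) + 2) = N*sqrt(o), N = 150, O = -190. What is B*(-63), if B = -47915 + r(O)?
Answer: 3018771 - 4725*I*sqrt(190)/2 ≈ 3.0188e+6 - 32565.0*I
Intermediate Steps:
r(o) = -2 + 75*sqrt(o)/2 (r(o) = -2 + (150*sqrt(o))/4 = -2 + 75*sqrt(o)/2)
B = -47917 + 75*I*sqrt(190)/2 (B = -47915 + (-2 + 75*sqrt(-190)/2) = -47915 + (-2 + 75*(I*sqrt(190))/2) = -47915 + (-2 + 75*I*sqrt(190)/2) = -47917 + 75*I*sqrt(190)/2 ≈ -47917.0 + 516.9*I)
B*(-63) = (-47917 + 75*I*sqrt(190)/2)*(-63) = 3018771 - 4725*I*sqrt(190)/2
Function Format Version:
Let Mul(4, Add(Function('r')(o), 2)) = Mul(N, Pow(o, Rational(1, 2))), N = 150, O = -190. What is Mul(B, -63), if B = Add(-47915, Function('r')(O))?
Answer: Add(3018771, Mul(Rational(-4725, 2), I, Pow(190, Rational(1, 2)))) ≈ Add(3.0188e+6, Mul(-32565., I))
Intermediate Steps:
Function('r')(o) = Add(-2, Mul(Rational(75, 2), Pow(o, Rational(1, 2)))) (Function('r')(o) = Add(-2, Mul(Rational(1, 4), Mul(150, Pow(o, Rational(1, 2))))) = Add(-2, Mul(Rational(75, 2), Pow(o, Rational(1, 2)))))
B = Add(-47917, Mul(Rational(75, 2), I, Pow(190, Rational(1, 2)))) (B = Add(-47915, Add(-2, Mul(Rational(75, 2), Pow(-190, Rational(1, 2))))) = Add(-47915, Add(-2, Mul(Rational(75, 2), Mul(I, Pow(190, Rational(1, 2)))))) = Add(-47915, Add(-2, Mul(Rational(75, 2), I, Pow(190, Rational(1, 2))))) = Add(-47917, Mul(Rational(75, 2), I, Pow(190, Rational(1, 2)))) ≈ Add(-47917., Mul(516.90, I)))
Mul(B, -63) = Mul(Add(-47917, Mul(Rational(75, 2), I, Pow(190, Rational(1, 2)))), -63) = Add(3018771, Mul(Rational(-4725, 2), I, Pow(190, Rational(1, 2))))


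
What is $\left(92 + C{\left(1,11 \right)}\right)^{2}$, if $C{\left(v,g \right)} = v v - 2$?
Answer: $8281$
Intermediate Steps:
$C{\left(v,g \right)} = -2 + v^{2}$ ($C{\left(v,g \right)} = v^{2} - 2 = -2 + v^{2}$)
$\left(92 + C{\left(1,11 \right)}\right)^{2} = \left(92 - \left(2 - 1^{2}\right)\right)^{2} = \left(92 + \left(-2 + 1\right)\right)^{2} = \left(92 - 1\right)^{2} = 91^{2} = 8281$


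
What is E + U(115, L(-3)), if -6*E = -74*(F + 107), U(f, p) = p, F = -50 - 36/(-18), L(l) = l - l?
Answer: 2183/3 ≈ 727.67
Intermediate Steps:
L(l) = 0
F = -48 (F = -50 - 36*(-1/18) = -50 + 2 = -48)
E = 2183/3 (E = -(-37)*(-48 + 107)/3 = -(-37)*59/3 = -1/6*(-4366) = 2183/3 ≈ 727.67)
E + U(115, L(-3)) = 2183/3 + 0 = 2183/3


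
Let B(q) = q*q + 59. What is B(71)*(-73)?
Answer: -372300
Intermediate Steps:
B(q) = 59 + q² (B(q) = q² + 59 = 59 + q²)
B(71)*(-73) = (59 + 71²)*(-73) = (59 + 5041)*(-73) = 5100*(-73) = -372300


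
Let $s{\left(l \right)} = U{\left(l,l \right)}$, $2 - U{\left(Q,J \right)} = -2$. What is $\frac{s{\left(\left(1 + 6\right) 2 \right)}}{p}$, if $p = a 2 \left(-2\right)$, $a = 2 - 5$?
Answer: $\frac{1}{3} \approx 0.33333$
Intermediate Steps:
$a = -3$ ($a = 2 - 5 = -3$)
$U{\left(Q,J \right)} = 4$ ($U{\left(Q,J \right)} = 2 - -2 = 2 + 2 = 4$)
$p = 12$ ($p = \left(-3\right) 2 \left(-2\right) = \left(-6\right) \left(-2\right) = 12$)
$s{\left(l \right)} = 4$
$\frac{s{\left(\left(1 + 6\right) 2 \right)}}{p} = \frac{4}{12} = 4 \cdot \frac{1}{12} = \frac{1}{3}$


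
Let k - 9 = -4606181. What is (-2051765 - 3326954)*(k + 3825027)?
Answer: 4201559453255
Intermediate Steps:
k = -4606172 (k = 9 - 4606181 = -4606172)
(-2051765 - 3326954)*(k + 3825027) = (-2051765 - 3326954)*(-4606172 + 3825027) = -5378719*(-781145) = 4201559453255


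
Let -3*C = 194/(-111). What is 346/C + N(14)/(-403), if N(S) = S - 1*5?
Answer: 23215554/39091 ≈ 593.88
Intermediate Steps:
C = 194/333 (C = -194/(3*(-111)) = -194*(-1)/(3*111) = -⅓*(-194/111) = 194/333 ≈ 0.58258)
N(S) = -5 + S (N(S) = S - 5 = -5 + S)
346/C + N(14)/(-403) = 346/(194/333) + (-5 + 14)/(-403) = 346*(333/194) + 9*(-1/403) = 57609/97 - 9/403 = 23215554/39091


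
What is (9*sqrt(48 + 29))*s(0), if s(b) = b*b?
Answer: 0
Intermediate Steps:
s(b) = b**2
(9*sqrt(48 + 29))*s(0) = (9*sqrt(48 + 29))*0**2 = (9*sqrt(77))*0 = 0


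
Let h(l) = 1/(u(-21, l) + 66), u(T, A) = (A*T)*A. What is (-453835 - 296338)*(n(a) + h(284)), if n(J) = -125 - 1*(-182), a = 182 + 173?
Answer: -72422803424137/1693710 ≈ -4.2760e+7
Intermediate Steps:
a = 355
u(T, A) = T*A**2
h(l) = 1/(66 - 21*l**2) (h(l) = 1/(-21*l**2 + 66) = 1/(66 - 21*l**2))
n(J) = 57 (n(J) = -125 + 182 = 57)
(-453835 - 296338)*(n(a) + h(284)) = (-453835 - 296338)*(57 - 1/(-66 + 21*284**2)) = -750173*(57 - 1/(-66 + 21*80656)) = -750173*(57 - 1/(-66 + 1693776)) = -750173*(57 - 1/1693710) = -750173*96541469/1693710 = -72422803424137/1693710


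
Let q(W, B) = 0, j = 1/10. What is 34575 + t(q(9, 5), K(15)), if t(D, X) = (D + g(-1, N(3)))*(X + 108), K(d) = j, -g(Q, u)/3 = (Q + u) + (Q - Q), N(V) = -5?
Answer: 182604/5 ≈ 36521.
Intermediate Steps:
g(Q, u) = -3*Q - 3*u (g(Q, u) = -3*((Q + u) + (Q - Q)) = -3*((Q + u) + 0) = -3*(Q + u) = -3*Q - 3*u)
j = ⅒ ≈ 0.10000
K(d) = ⅒
t(D, X) = (18 + D)*(108 + X) (t(D, X) = (D + (-3*(-1) - 3*(-5)))*(X + 108) = (D + (3 + 15))*(108 + X) = (D + 18)*(108 + X) = (18 + D)*(108 + X))
34575 + t(q(9, 5), K(15)) = 34575 + (1944 + 18*(⅒) + 108*0 + 0*(⅒)) = 34575 + (1944 + 9/5 + 0 + 0) = 34575 + 9729/5 = 182604/5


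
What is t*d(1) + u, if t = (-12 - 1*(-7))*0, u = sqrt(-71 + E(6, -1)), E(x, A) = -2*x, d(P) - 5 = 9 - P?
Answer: I*sqrt(83) ≈ 9.1104*I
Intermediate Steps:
d(P) = 14 - P (d(P) = 5 + (9 - P) = 14 - P)
u = I*sqrt(83) (u = sqrt(-71 - 2*6) = sqrt(-71 - 12) = sqrt(-83) = I*sqrt(83) ≈ 9.1104*I)
t = 0 (t = (-12 + 7)*0 = -5*0 = 0)
t*d(1) + u = 0*(14 - 1*1) + I*sqrt(83) = 0*(14 - 1) + I*sqrt(83) = 0*13 + I*sqrt(83) = 0 + I*sqrt(83) = I*sqrt(83)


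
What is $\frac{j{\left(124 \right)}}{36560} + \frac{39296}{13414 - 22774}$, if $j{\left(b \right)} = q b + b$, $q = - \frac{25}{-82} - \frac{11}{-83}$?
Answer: $- \frac{30520516867}{7278200280} \approx -4.1934$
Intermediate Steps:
$q = \frac{2977}{6806}$ ($q = \left(-25\right) \left(- \frac{1}{82}\right) - - \frac{11}{83} = \frac{25}{82} + \frac{11}{83} = \frac{2977}{6806} \approx 0.43741$)
$j{\left(b \right)} = \frac{9783 b}{6806}$ ($j{\left(b \right)} = \frac{2977 b}{6806} + b = \frac{9783 b}{6806}$)
$\frac{j{\left(124 \right)}}{36560} + \frac{39296}{13414 - 22774} = \frac{\frac{9783}{6806} \cdot 124}{36560} + \frac{39296}{13414 - 22774} = \frac{606546}{3403} \cdot \frac{1}{36560} + \frac{39296}{-9360} = \frac{303273}{62206840} + 39296 \left(- \frac{1}{9360}\right) = \frac{303273}{62206840} - \frac{2456}{585} = - \frac{30520516867}{7278200280}$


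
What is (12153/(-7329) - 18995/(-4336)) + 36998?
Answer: 391943029953/10592848 ≈ 37001.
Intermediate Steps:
(12153/(-7329) - 18995/(-4336)) + 36998 = (12153*(-1/7329) - 18995*(-1/4336)) + 36998 = (-4051/2443 + 18995/4336) + 36998 = 28839649/10592848 + 36998 = 391943029953/10592848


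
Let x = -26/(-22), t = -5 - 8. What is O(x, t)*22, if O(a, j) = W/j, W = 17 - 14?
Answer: -66/13 ≈ -5.0769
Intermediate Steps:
t = -13
W = 3
x = 13/11 (x = -26*(-1/22) = 13/11 ≈ 1.1818)
O(a, j) = 3/j
O(x, t)*22 = (3/(-13))*22 = (3*(-1/13))*22 = -3/13*22 = -66/13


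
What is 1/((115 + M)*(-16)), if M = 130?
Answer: -1/3920 ≈ -0.00025510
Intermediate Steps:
1/((115 + M)*(-16)) = 1/((115 + 130)*(-16)) = 1/(245*(-16)) = 1/(-3920) = -1/3920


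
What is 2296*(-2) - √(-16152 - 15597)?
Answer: -4592 - I*√31749 ≈ -4592.0 - 178.18*I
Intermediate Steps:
2296*(-2) - √(-16152 - 15597) = -4592 - √(-31749) = -4592 - I*√31749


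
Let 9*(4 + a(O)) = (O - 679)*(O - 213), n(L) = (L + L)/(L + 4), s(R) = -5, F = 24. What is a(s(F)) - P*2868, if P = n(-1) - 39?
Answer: 130328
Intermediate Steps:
n(L) = 2*L/(4 + L) (n(L) = (2*L)/(4 + L) = 2*L/(4 + L))
a(O) = -4 + (-679 + O)*(-213 + O)/9 (a(O) = -4 + ((O - 679)*(O - 213))/9 = -4 + ((-679 + O)*(-213 + O))/9 = -4 + (-679 + O)*(-213 + O)/9)
P = -119/3 (P = 2*(-1)/(4 - 1) - 39 = 2*(-1)/3 - 39 = 2*(-1)*(⅓) - 39 = -⅔ - 39 = -119/3 ≈ -39.667)
a(s(F)) - P*2868 = (48197/3 - 892/9*(-5) + (⅑)*(-5)²) - (-119)*2868/3 = (48197/3 + 4460/9 + (⅑)*25) - 1*(-113764) = (48197/3 + 4460/9 + 25/9) + 113764 = 16564 + 113764 = 130328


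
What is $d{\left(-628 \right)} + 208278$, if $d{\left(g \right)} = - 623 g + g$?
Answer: $598894$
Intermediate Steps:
$d{\left(g \right)} = - 622 g$
$d{\left(-628 \right)} + 208278 = \left(-622\right) \left(-628\right) + 208278 = 390616 + 208278 = 598894$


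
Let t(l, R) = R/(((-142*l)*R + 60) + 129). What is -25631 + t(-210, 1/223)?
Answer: -1844586176/71967 ≈ -25631.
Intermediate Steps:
t(l, R) = R/(189 - 142*R*l) (t(l, R) = R/((-142*R*l + 60) + 129) = R/((60 - 142*R*l) + 129) = R/(189 - 142*R*l))
-25631 + t(-210, 1/223) = -25631 - 1/(223*(-189 + 142*(-210)/223)) = -25631 - 1*1/223/(-189 + 142*(1/223)*(-210)) = -25631 - 1*1/223/(-189 - 29820/223) = -25631 - 1*1/223/(-71967/223) = -25631 - 1*1/223*(-223/71967) = -25631 + 1/71967 = -1844586176/71967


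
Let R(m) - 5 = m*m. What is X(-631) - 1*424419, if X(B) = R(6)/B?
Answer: -267808430/631 ≈ -4.2442e+5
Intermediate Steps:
R(m) = 5 + m**2 (R(m) = 5 + m*m = 5 + m**2)
X(B) = 41/B (X(B) = (5 + 6**2)/B = (5 + 36)/B = 41/B)
X(-631) - 1*424419 = 41/(-631) - 1*424419 = 41*(-1/631) - 424419 = -41/631 - 424419 = -267808430/631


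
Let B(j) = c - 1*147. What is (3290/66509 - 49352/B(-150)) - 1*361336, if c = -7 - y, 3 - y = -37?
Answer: -2329471819114/6451373 ≈ -3.6108e+5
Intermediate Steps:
y = 40 (y = 3 - 1*(-37) = 3 + 37 = 40)
c = -47 (c = -7 - 1*40 = -7 - 40 = -47)
B(j) = -194 (B(j) = -47 - 1*147 = -47 - 147 = -194)
(3290/66509 - 49352/B(-150)) - 1*361336 = (3290/66509 - 49352/(-194)) - 1*361336 = (3290*(1/66509) - 49352*(-1/194)) - 361336 = (3290/66509 + 24676/97) - 361336 = 1641495214/6451373 - 361336 = -2329471819114/6451373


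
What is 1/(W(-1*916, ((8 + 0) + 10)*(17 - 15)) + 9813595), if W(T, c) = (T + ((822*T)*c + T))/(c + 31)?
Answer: 67/630402761 ≈ 1.0628e-7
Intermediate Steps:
W(T, c) = (2*T + 822*T*c)/(31 + c) (W(T, c) = (T + (822*T*c + T))/(31 + c) = (T + (T + 822*T*c))/(31 + c) = (2*T + 822*T*c)/(31 + c))
1/(W(-1*916, ((8 + 0) + 10)*(17 - 15)) + 9813595) = 1/(2*(-1*916)*(1 + 411*(((8 + 0) + 10)*(17 - 15)))/(31 + ((8 + 0) + 10)*(17 - 15)) + 9813595) = 1/(2*(-916)*(1 + 411*((8 + 10)*2))/(31 + (8 + 10)*2) + 9813595) = 1/(2*(-916)*(1 + 411*(18*2))/(31 + 18*2) + 9813595) = 1/(2*(-916)*(1 + 411*36)/(31 + 36) + 9813595) = 1/(2*(-916)*(1 + 14796)/67 + 9813595) = 1/(2*(-916)*(1/67)*14797 + 9813595) = 1/(-27108104/67 + 9813595) = 1/(630402761/67) = 67/630402761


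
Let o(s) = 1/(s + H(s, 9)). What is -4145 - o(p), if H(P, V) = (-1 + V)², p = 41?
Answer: -435226/105 ≈ -4145.0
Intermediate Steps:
o(s) = 1/(64 + s) (o(s) = 1/(s + (-1 + 9)²) = 1/(s + 8²) = 1/(s + 64) = 1/(64 + s))
-4145 - o(p) = -4145 - 1/(64 + 41) = -4145 - 1/105 = -435226/105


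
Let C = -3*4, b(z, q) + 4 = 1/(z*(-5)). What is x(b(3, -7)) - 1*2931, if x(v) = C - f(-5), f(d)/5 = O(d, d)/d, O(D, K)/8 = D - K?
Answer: -2943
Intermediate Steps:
O(D, K) = -8*K + 8*D (O(D, K) = 8*(D - K) = -8*K + 8*D)
f(d) = 0 (f(d) = 5*((-8*d + 8*d)/d) = 5*(0/d) = 5*0 = 0)
b(z, q) = -4 - 1/(5*z) (b(z, q) = -4 + 1/(z*(-5)) = -4 + 1/(-5*z) = -4 - 1/(5*z))
C = -12
x(v) = -12 (x(v) = -12 - 1*0 = -12 + 0 = -12)
x(b(3, -7)) - 1*2931 = -12 - 1*2931 = -12 - 2931 = -2943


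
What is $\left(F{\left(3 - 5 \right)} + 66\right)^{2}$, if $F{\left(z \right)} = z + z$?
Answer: $3844$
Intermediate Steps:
$F{\left(z \right)} = 2 z$
$\left(F{\left(3 - 5 \right)} + 66\right)^{2} = \left(2 \left(3 - 5\right) + 66\right)^{2} = \left(2 \left(-2\right) + 66\right)^{2} = \left(-4 + 66\right)^{2} = 62^{2} = 3844$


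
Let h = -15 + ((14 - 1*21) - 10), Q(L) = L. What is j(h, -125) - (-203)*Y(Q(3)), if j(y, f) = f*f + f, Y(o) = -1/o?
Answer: 46297/3 ≈ 15432.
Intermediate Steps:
h = -32 (h = -15 + ((14 - 21) - 10) = -15 + (-7 - 10) = -15 - 17 = -32)
j(y, f) = f + f² (j(y, f) = f² + f = f + f²)
j(h, -125) - (-203)*Y(Q(3)) = -125*(1 - 125) - (-203)*(-1/3) = -125*(-124) - (-203)*(-1*⅓) = 15500 - (-203)*(-1)/3 = 15500 - 1*203/3 = 15500 - 203/3 = 46297/3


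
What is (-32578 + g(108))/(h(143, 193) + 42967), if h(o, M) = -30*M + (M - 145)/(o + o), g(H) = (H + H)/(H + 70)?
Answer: -18026294/20571905 ≈ -0.87626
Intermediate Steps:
g(H) = 2*H/(70 + H) (g(H) = (2*H)/(70 + H) = 2*H/(70 + H))
h(o, M) = -30*M + (-145 + M)/(2*o) (h(o, M) = -30*M + (-145 + M)/((2*o)) = -30*M + (-145 + M)*(1/(2*o)) = -30*M + (-145 + M)/(2*o))
(-32578 + g(108))/(h(143, 193) + 42967) = (-32578 + 2*108/(70 + 108))/((½)*(-145 + 193 - 60*193*143)/143 + 42967) = (-32578 + 2*108/178)/((½)*(1/143)*(-145 + 193 - 1655940) + 42967) = (-32578 + 2*108*(1/178))/((½)*(1/143)*(-1655892) + 42967) = (-32578 + 108/89)/(-827946/143 + 42967) = -2899334/(89*5316335/143) = -2899334/89*143/5316335 = -18026294/20571905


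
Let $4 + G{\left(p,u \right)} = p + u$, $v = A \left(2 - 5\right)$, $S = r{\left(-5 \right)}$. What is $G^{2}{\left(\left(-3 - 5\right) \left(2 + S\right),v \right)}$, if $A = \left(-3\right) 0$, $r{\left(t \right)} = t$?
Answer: $400$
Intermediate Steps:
$S = -5$
$A = 0$
$v = 0$ ($v = 0 \left(2 - 5\right) = 0 \left(-3\right) = 0$)
$G{\left(p,u \right)} = -4 + p + u$ ($G{\left(p,u \right)} = -4 + \left(p + u\right) = -4 + p + u$)
$G^{2}{\left(\left(-3 - 5\right) \left(2 + S\right),v \right)} = \left(-4 + \left(-3 - 5\right) \left(2 - 5\right) + 0\right)^{2} = \left(-4 - -24 + 0\right)^{2} = \left(-4 + 24 + 0\right)^{2} = 20^{2} = 400$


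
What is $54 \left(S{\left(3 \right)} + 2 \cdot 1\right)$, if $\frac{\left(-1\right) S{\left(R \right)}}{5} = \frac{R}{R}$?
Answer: $-162$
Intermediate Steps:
$S{\left(R \right)} = -5$ ($S{\left(R \right)} = - 5 \frac{R}{R} = \left(-5\right) 1 = -5$)
$54 \left(S{\left(3 \right)} + 2 \cdot 1\right) = 54 \left(-5 + 2 \cdot 1\right) = 54 \left(-5 + 2\right) = 54 \left(-3\right) = -162$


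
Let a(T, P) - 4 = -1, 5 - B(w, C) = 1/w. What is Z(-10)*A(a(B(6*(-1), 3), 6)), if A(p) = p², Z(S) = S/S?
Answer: 9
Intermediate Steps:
B(w, C) = 5 - 1/w
a(T, P) = 3 (a(T, P) = 4 - 1 = 3)
Z(S) = 1
Z(-10)*A(a(B(6*(-1), 3), 6)) = 1*3² = 1*9 = 9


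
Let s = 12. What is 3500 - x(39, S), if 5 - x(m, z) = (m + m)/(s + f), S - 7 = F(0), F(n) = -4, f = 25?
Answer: 129393/37 ≈ 3497.1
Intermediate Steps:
S = 3 (S = 7 - 4 = 3)
x(m, z) = 5 - 2*m/37 (x(m, z) = 5 - (m + m)/(12 + 25) = 5 - 2*m/37)
3500 - x(39, S) = 3500 - (5 - 2/37*39) = 3500 - (5 - 78/37) = 3500 - 1*107/37 = 3500 - 107/37 = 129393/37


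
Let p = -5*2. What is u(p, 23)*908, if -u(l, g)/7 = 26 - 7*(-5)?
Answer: -387716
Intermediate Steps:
p = -10
u(l, g) = -427 (u(l, g) = -7*(26 - 7*(-5)) = -7*(26 + 35) = -7*61 = -427)
u(p, 23)*908 = -427*908 = -387716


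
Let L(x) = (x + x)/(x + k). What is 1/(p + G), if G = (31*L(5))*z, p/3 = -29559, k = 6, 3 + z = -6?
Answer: -11/978237 ≈ -1.1245e-5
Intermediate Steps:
z = -9 (z = -3 - 6 = -9)
L(x) = 2*x/(6 + x) (L(x) = (x + x)/(x + 6) = (2*x)/(6 + x) = 2*x/(6 + x))
p = -88677 (p = 3*(-29559) = -88677)
G = -2790/11 (G = (31*(2*5/(6 + 5)))*(-9) = (31*(2*5/11))*(-9) = (31*(2*5*(1/11)))*(-9) = (31*(10/11))*(-9) = (310/11)*(-9) = -2790/11 ≈ -253.64)
1/(p + G) = 1/(-88677 - 2790/11) = 1/(-978237/11) = -11/978237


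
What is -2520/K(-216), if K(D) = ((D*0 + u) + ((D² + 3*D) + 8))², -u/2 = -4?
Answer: -315/264776072 ≈ -1.1897e-6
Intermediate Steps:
u = 8 (u = -2*(-4) = 8)
K(D) = (16 + D² + 3*D)² (K(D) = ((D*0 + 8) + ((D² + 3*D) + 8))² = ((0 + 8) + (8 + D² + 3*D))² = (8 + (8 + D² + 3*D))² = (16 + D² + 3*D)²)
-2520/K(-216) = -2520/(16 + (-216)² + 3*(-216))² = -2520/(16 + 46656 - 648)² = -2520/(46024²) = -2520/2118208576 = -2520*1/2118208576 = -315/264776072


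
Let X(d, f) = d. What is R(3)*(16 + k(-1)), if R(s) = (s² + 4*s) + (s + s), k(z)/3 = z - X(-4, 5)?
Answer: 675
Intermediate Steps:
k(z) = 12 + 3*z (k(z) = 3*(z - 1*(-4)) = 3*(z + 4) = 3*(4 + z) = 12 + 3*z)
R(s) = s² + 6*s (R(s) = (s² + 4*s) + 2*s = s² + 6*s)
R(3)*(16 + k(-1)) = (3*(6 + 3))*(16 + (12 + 3*(-1))) = (3*9)*(16 + (12 - 3)) = 27*(16 + 9) = 27*25 = 675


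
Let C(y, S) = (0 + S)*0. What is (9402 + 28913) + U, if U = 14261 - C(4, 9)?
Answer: 52576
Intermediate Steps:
C(y, S) = 0 (C(y, S) = S*0 = 0)
U = 14261 (U = 14261 - 1*0 = 14261 + 0 = 14261)
(9402 + 28913) + U = (9402 + 28913) + 14261 = 38315 + 14261 = 52576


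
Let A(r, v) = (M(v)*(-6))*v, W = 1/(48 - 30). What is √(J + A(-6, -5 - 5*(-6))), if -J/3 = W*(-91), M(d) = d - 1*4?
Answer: I*√112854/6 ≈ 55.99*I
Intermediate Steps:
W = 1/18 ≈ 0.055556
M(d) = -4 + d (M(d) = d - 4 = -4 + d)
A(r, v) = v*(24 - 6*v) (A(r, v) = ((-4 + v)*(-6))*v = (24 - 6*v)*v = v*(24 - 6*v))
J = 91/6 (J = -(-91)/6 = -3*(-91/18) = 91/6 ≈ 15.167)
√(J + A(-6, -5 - 5*(-6))) = √(91/6 + 6*(-5 - 5*(-6))*(4 - (-5 - 5*(-6)))) = √(91/6 + 6*(-5 + 30)*(4 - (-5 + 30))) = √(91/6 + 6*25*(4 - 1*25)) = √(91/6 + 6*25*(4 - 25)) = √(91/6 + 6*25*(-21)) = √(91/6 - 3150) = √(-18809/6) = I*√112854/6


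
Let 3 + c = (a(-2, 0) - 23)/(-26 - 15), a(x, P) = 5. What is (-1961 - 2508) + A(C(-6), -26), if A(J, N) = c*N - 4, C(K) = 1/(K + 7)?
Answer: -180663/41 ≈ -4406.4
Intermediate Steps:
c = -105/41 (c = -3 + (5 - 23)/(-26 - 15) = -3 - 18/(-41) = -3 - 18*(-1/41) = -3 + 18/41 = -105/41 ≈ -2.5610)
C(K) = 1/(7 + K)
A(J, N) = -4 - 105*N/41 (A(J, N) = -105*N/41 - 4 = -4 - 105*N/41)
(-1961 - 2508) + A(C(-6), -26) = (-1961 - 2508) + (-4 - 105/41*(-26)) = -4469 + (-4 + 2730/41) = -4469 + 2566/41 = -180663/41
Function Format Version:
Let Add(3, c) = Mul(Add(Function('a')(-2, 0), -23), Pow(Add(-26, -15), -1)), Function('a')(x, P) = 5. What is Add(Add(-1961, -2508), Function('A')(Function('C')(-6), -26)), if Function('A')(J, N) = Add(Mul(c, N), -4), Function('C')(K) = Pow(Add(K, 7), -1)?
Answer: Rational(-180663, 41) ≈ -4406.4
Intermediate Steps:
c = Rational(-105, 41) (c = Add(-3, Mul(Add(5, -23), Pow(Add(-26, -15), -1))) = Add(-3, Mul(-18, Pow(-41, -1))) = Add(-3, Mul(-18, Rational(-1, 41))) = Add(-3, Rational(18, 41)) = Rational(-105, 41) ≈ -2.5610)
Function('C')(K) = Pow(Add(7, K), -1)
Function('A')(J, N) = Add(-4, Mul(Rational(-105, 41), N)) (Function('A')(J, N) = Add(Mul(Rational(-105, 41), N), -4) = Add(-4, Mul(Rational(-105, 41), N)))
Add(Add(-1961, -2508), Function('A')(Function('C')(-6), -26)) = Add(Add(-1961, -2508), Add(-4, Mul(Rational(-105, 41), -26))) = Add(-4469, Add(-4, Rational(2730, 41))) = Add(-4469, Rational(2566, 41)) = Rational(-180663, 41)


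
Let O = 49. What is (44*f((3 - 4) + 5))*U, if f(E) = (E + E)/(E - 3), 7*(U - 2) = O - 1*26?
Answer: 13024/7 ≈ 1860.6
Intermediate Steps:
U = 37/7 (U = 2 + (49 - 1*26)/7 = 2 + (49 - 26)/7 = 2 + (⅐)*23 = 2 + 23/7 = 37/7 ≈ 5.2857)
f(E) = 2*E/(-3 + E) (f(E) = (2*E)/(-3 + E) = 2*E/(-3 + E))
(44*f((3 - 4) + 5))*U = (44*(2*((3 - 4) + 5)/(-3 + ((3 - 4) + 5))))*(37/7) = (44*(2*(-1 + 5)/(-3 + (-1 + 5))))*(37/7) = (44*(2*4/(-3 + 4)))*(37/7) = (44*(2*4/1))*(37/7) = (44*(2*4*1))*(37/7) = (44*8)*(37/7) = 352*(37/7) = 13024/7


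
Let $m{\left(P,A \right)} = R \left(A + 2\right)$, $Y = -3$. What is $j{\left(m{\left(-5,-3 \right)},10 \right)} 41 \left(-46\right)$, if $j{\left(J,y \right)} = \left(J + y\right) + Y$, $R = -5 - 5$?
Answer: $-32062$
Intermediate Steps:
$R = -10$ ($R = -5 - 5 = -10$)
$m{\left(P,A \right)} = -20 - 10 A$ ($m{\left(P,A \right)} = - 10 \left(A + 2\right) = - 10 \left(2 + A\right) = -20 - 10 A$)
$j{\left(J,y \right)} = -3 + J + y$ ($j{\left(J,y \right)} = \left(J + y\right) - 3 = -3 + J + y$)
$j{\left(m{\left(-5,-3 \right)},10 \right)} 41 \left(-46\right) = \left(-3 - -10 + 10\right) 41 \left(-46\right) = \left(-3 + \left(-20 + 30\right) + 10\right) 41 \left(-46\right) = \left(-3 + 10 + 10\right) 41 \left(-46\right) = 17 \cdot 41 \left(-46\right) = 697 \left(-46\right) = -32062$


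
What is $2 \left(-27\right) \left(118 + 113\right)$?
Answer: $-12474$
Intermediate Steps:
$2 \left(-27\right) \left(118 + 113\right) = \left(-54\right) 231 = -12474$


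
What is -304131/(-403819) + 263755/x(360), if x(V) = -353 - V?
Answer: -106292434942/287922947 ≈ -369.17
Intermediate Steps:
-304131/(-403819) + 263755/x(360) = -304131/(-403819) + 263755/(-353 - 1*360) = -304131*(-1/403819) + 263755/(-353 - 360) = 304131/403819 + 263755/(-713) = 304131/403819 + 263755*(-1/713) = 304131/403819 - 263755/713 = -106292434942/287922947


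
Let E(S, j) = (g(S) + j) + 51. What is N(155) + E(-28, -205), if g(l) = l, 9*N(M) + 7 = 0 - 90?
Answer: -1735/9 ≈ -192.78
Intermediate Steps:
N(M) = -97/9 (N(M) = -7/9 + (0 - 90)/9 = -7/9 + (1/9)*(-90) = -7/9 - 10 = -97/9)
E(S, j) = 51 + S + j (E(S, j) = (S + j) + 51 = 51 + S + j)
N(155) + E(-28, -205) = -97/9 + (51 - 28 - 205) = -97/9 - 182 = -1735/9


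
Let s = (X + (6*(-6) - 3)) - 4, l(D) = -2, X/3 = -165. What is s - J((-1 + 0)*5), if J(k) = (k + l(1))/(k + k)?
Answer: -5387/10 ≈ -538.70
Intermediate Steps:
X = -495 (X = 3*(-165) = -495)
s = -538 (s = (-495 + (6*(-6) - 3)) - 4 = (-495 + (-36 - 3)) - 4 = (-495 - 39) - 4 = -534 - 4 = -538)
J(k) = (-2 + k)/(2*k) (J(k) = (k - 2)/(k + k) = (-2 + k)/((2*k)) = (-2 + k)*(1/(2*k)) = (-2 + k)/(2*k))
s - J((-1 + 0)*5) = -538 - (-2 + (-1 + 0)*5)/(2*((-1 + 0)*5)) = -538 - (-2 - 1*5)/(2*((-1*5))) = -538 - (-2 - 5)/(2*(-5)) = -538 - (-1)*(-7)/(2*5) = -538 - 1*7/10 = -538 - 7/10 = -5387/10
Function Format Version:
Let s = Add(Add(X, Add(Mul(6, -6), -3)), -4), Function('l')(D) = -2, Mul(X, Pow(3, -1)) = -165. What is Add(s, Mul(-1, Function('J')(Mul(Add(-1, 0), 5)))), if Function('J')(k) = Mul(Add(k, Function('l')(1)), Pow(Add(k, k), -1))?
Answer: Rational(-5387, 10) ≈ -538.70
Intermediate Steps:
X = -495 (X = Mul(3, -165) = -495)
s = -538 (s = Add(Add(-495, Add(Mul(6, -6), -3)), -4) = Add(Add(-495, Add(-36, -3)), -4) = Add(Add(-495, -39), -4) = Add(-534, -4) = -538)
Function('J')(k) = Mul(Rational(1, 2), Pow(k, -1), Add(-2, k)) (Function('J')(k) = Mul(Add(k, -2), Pow(Add(k, k), -1)) = Mul(Add(-2, k), Pow(Mul(2, k), -1)) = Mul(Add(-2, k), Mul(Rational(1, 2), Pow(k, -1))) = Mul(Rational(1, 2), Pow(k, -1), Add(-2, k)))
Add(s, Mul(-1, Function('J')(Mul(Add(-1, 0), 5)))) = Add(-538, Mul(-1, Mul(Rational(1, 2), Pow(Mul(Add(-1, 0), 5), -1), Add(-2, Mul(Add(-1, 0), 5))))) = Add(-538, Mul(-1, Mul(Rational(1, 2), Pow(Mul(-1, 5), -1), Add(-2, Mul(-1, 5))))) = Add(-538, Mul(-1, Mul(Rational(1, 2), Pow(-5, -1), Add(-2, -5)))) = Add(-538, Mul(-1, Mul(Rational(1, 2), Rational(-1, 5), -7))) = Add(-538, Mul(-1, Rational(7, 10))) = Add(-538, Rational(-7, 10)) = Rational(-5387, 10)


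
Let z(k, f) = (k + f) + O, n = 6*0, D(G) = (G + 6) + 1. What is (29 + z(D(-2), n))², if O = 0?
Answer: 1156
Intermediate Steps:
D(G) = 7 + G (D(G) = (6 + G) + 1 = 7 + G)
n = 0
z(k, f) = f + k (z(k, f) = (k + f) + 0 = (f + k) + 0 = f + k)
(29 + z(D(-2), n))² = (29 + (0 + (7 - 2)))² = (29 + (0 + 5))² = (29 + 5)² = 34² = 1156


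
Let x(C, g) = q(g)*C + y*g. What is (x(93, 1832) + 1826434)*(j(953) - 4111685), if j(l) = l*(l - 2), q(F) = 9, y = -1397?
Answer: 2346445401606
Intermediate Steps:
j(l) = l*(-2 + l)
x(C, g) = -1397*g + 9*C (x(C, g) = 9*C - 1397*g = -1397*g + 9*C)
(x(93, 1832) + 1826434)*(j(953) - 4111685) = ((-1397*1832 + 9*93) + 1826434)*(953*(-2 + 953) - 4111685) = ((-2559304 + 837) + 1826434)*(953*951 - 4111685) = (-2558467 + 1826434)*(906303 - 4111685) = -732033*(-3205382) = 2346445401606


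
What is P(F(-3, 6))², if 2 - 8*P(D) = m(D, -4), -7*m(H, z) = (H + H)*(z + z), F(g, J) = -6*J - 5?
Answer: 112225/784 ≈ 143.14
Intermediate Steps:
F(g, J) = -5 - 6*J
m(H, z) = -4*H*z/7 (m(H, z) = -(H + H)*(z + z)/7 = -2*H*2*z/7 = -4*H*z/7)
P(D) = ¼ - 2*D/7 (P(D) = ¼ - (-1)*D*(-4)/14 = ¼ - 2*D/7)
P(F(-3, 6))² = (¼ - 2*(-5 - 6*6)/7)² = (¼ - 2*(-5 - 36)/7)² = (¼ - 2/7*(-41))² = (¼ + 82/7)² = (335/28)² = 112225/784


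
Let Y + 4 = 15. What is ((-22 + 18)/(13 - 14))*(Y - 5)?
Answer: 24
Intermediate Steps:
Y = 11 (Y = -4 + 15 = 11)
((-22 + 18)/(13 - 14))*(Y - 5) = ((-22 + 18)/(13 - 14))*(11 - 5) = -4/(-1)*6 = -4*(-1)*6 = 4*6 = 24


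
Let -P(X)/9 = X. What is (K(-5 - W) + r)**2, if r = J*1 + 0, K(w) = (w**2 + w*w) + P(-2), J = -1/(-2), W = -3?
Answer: 2809/4 ≈ 702.25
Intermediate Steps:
P(X) = -9*X
J = 1/2 (J = -1*(-1/2) = 1/2 ≈ 0.50000)
K(w) = 18 + 2*w**2 (K(w) = (w**2 + w*w) - 9*(-2) = (w**2 + w**2) + 18 = 2*w**2 + 18 = 18 + 2*w**2)
r = 1/2 (r = (1/2)*1 + 0 = 1/2 + 0 = 1/2 ≈ 0.50000)
(K(-5 - W) + r)**2 = ((18 + 2*(-5 - 1*(-3))**2) + 1/2)**2 = ((18 + 2*(-5 + 3)**2) + 1/2)**2 = ((18 + 2*(-2)**2) + 1/2)**2 = ((18 + 2*4) + 1/2)**2 = ((18 + 8) + 1/2)**2 = (26 + 1/2)**2 = (53/2)**2 = 2809/4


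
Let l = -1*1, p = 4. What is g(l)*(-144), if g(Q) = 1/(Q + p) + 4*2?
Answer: -1200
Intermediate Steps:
l = -1
g(Q) = 8 + 1/(4 + Q) (g(Q) = 1/(Q + 4) + 4*2 = 1/(4 + Q) + 8 = 8 + 1/(4 + Q))
g(l)*(-144) = ((33 + 8*(-1))/(4 - 1))*(-144) = ((33 - 8)/3)*(-144) = ((1/3)*25)*(-144) = (25/3)*(-144) = -1200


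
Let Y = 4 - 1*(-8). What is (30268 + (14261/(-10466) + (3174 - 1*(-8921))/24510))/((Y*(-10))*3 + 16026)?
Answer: 27729195193/14352386877 ≈ 1.9320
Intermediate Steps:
Y = 12 (Y = 4 + 8 = 12)
(30268 + (14261/(-10466) + (3174 - 1*(-8921))/24510))/((Y*(-10))*3 + 16026) = (30268 + (14261/(-10466) + (3174 - 1*(-8921))/24510))/((12*(-10))*3 + 16026) = (30268 + (14261*(-1/10466) + (3174 + 8921)*(1/24510)))/(-120*3 + 16026) = (30268 + (-14261/10466 + 12095*(1/24510)))/(-360 + 16026) = (30268 + (-14261/10466 + 2419/4902))/15666 = (30268 - 11147542/12826083)*(1/15666) = (388208732702/12826083)*(1/15666) = 27729195193/14352386877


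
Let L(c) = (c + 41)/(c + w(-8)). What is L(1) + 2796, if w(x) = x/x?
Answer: 2817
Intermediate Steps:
w(x) = 1
L(c) = (41 + c)/(1 + c) (L(c) = (c + 41)/(c + 1) = (41 + c)/(1 + c))
L(1) + 2796 = (41 + 1)/(1 + 1) + 2796 = 42/2 + 2796 = (½)*42 + 2796 = 21 + 2796 = 2817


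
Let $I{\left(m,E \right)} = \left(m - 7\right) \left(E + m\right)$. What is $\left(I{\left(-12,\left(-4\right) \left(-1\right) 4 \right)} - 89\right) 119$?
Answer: $-19635$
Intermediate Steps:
$I{\left(m,E \right)} = \left(-7 + m\right) \left(E + m\right)$
$\left(I{\left(-12,\left(-4\right) \left(-1\right) 4 \right)} - 89\right) 119 = \left(\left(\left(-12\right)^{2} - 7 \left(-4\right) \left(-1\right) 4 - -84 + \left(-4\right) \left(-1\right) 4 \left(-12\right)\right) - 89\right) 119 = \left(\left(144 - 7 \cdot 4 \cdot 4 + 84 + 4 \cdot 4 \left(-12\right)\right) - 89\right) 119 = \left(\left(144 - 112 + 84 + 16 \left(-12\right)\right) - 89\right) 119 = \left(\left(144 - 112 + 84 - 192\right) - 89\right) 119 = \left(-76 - 89\right) 119 = \left(-165\right) 119 = -19635$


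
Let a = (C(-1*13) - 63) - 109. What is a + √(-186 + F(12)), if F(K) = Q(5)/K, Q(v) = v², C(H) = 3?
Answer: -169 + I*√6621/6 ≈ -169.0 + 13.562*I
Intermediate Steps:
a = -169 (a = (3 - 63) - 109 = -60 - 109 = -169)
F(K) = 25/K (F(K) = 5²/K = 25/K)
a + √(-186 + F(12)) = -169 + √(-186 + 25/12) = -169 + √(-2207/12) = -169 + I*√6621/6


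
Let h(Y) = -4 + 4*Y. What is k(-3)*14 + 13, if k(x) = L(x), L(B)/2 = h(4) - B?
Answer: 433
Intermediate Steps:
L(B) = 24 - 2*B (L(B) = 2*((-4 + 4*4) - B) = 2*((-4 + 16) - B) = 2*(12 - B) = 24 - 2*B)
k(x) = 24 - 2*x
k(-3)*14 + 13 = (24 - 2*(-3))*14 + 13 = (24 + 6)*14 + 13 = 30*14 + 13 = 420 + 13 = 433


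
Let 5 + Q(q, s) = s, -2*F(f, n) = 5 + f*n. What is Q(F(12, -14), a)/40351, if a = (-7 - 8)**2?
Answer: 220/40351 ≈ 0.0054522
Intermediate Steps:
F(f, n) = -5/2 - f*n/2 (F(f, n) = -(5 + f*n)/2 = -5/2 - f*n/2)
a = 225 (a = (-15)**2 = 225)
Q(q, s) = -5 + s
Q(F(12, -14), a)/40351 = (-5 + 225)/40351 = 220*(1/40351) = 220/40351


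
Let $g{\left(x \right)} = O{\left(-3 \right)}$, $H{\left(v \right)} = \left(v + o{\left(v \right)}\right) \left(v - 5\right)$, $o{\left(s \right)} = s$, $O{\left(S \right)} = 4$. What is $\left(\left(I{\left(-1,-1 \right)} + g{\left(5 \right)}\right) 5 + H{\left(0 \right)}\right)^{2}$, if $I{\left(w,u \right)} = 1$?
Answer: $625$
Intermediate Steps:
$H{\left(v \right)} = 2 v \left(-5 + v\right)$ ($H{\left(v \right)} = \left(v + v\right) \left(v - 5\right) = 2 v \left(-5 + v\right)$)
$g{\left(x \right)} = 4$
$\left(\left(I{\left(-1,-1 \right)} + g{\left(5 \right)}\right) 5 + H{\left(0 \right)}\right)^{2} = \left(\left(1 + 4\right) 5 + 2 \cdot 0 \left(-5 + 0\right)\right)^{2} = \left(5 \cdot 5 + 2 \cdot 0 \left(-5\right)\right)^{2} = \left(25 + 0\right)^{2} = 25^{2} = 625$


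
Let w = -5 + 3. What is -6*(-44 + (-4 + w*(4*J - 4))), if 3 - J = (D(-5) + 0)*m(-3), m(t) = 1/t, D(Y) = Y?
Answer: 304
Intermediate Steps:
w = -2
J = 4/3 (J = 3 - (-5 + 0)/(-3) = 3 - (-5)*(-1)/3 = 3 - 1*5/3 = 3 - 5/3 = 4/3 ≈ 1.3333)
-6*(-44 + (-4 + w*(4*J - 4))) = -6*(-44 + (-4 - 2*(4*(4/3) - 4))) = -6*(-44 + (-4 - 2*(16/3 - 4))) = -6*(-44 + (-4 - 2*4/3)) = -6*(-44 + (-4 - 8/3)) = -6*(-44 - 20/3) = -6*(-152/3) = 304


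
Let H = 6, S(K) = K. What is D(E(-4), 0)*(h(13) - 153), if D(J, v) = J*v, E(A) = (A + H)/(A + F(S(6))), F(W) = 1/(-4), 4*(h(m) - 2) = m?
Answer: 0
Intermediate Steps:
h(m) = 2 + m/4
F(W) = -¼
E(A) = (6 + A)/(-¼ + A) (E(A) = (A + 6)/(A - ¼) = (6 + A)/(-¼ + A))
D(E(-4), 0)*(h(13) - 153) = ((4*(6 - 4)/(-1 + 4*(-4)))*0)*((2 + (¼)*13) - 153) = ((4*2/(-1 - 16))*0)*((2 + 13/4) - 153) = ((4*2/(-17))*0)*(21/4 - 153) = ((4*(-1/17)*2)*0)*(-591/4) = -8/17*0*(-591/4) = 0*(-591/4) = 0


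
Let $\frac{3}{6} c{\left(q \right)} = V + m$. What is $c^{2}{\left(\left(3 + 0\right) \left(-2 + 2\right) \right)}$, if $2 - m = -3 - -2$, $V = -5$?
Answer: $16$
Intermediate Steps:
$m = 3$ ($m = 2 - \left(-3 - -2\right) = 2 - \left(-3 + 2\right) = 2 - -1 = 2 + 1 = 3$)
$c{\left(q \right)} = -4$ ($c{\left(q \right)} = 2 \left(-5 + 3\right) = 2 \left(-2\right) = -4$)
$c^{2}{\left(\left(3 + 0\right) \left(-2 + 2\right) \right)} = \left(-4\right)^{2} = 16$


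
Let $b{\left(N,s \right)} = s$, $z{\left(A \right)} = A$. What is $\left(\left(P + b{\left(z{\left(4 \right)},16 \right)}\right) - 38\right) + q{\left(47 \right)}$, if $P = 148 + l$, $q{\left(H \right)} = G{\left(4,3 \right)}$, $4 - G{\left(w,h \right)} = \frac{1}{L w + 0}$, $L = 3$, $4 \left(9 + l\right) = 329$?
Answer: $\frac{1219}{6} \approx 203.17$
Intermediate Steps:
$l = \frac{293}{4}$ ($l = -9 + \frac{1}{4} \cdot 329 = -9 + \frac{329}{4} = \frac{293}{4} \approx 73.25$)
$G{\left(w,h \right)} = 4 - \frac{1}{3 w}$ ($G{\left(w,h \right)} = 4 - \frac{1}{3 w + 0} = 4 - \frac{1}{3 w}$)
$q{\left(H \right)} = \frac{47}{12}$ ($q{\left(H \right)} = 4 - \frac{1}{3 \cdot 4} = 4 - \frac{1}{12} = \frac{47}{12}$)
$P = \frac{885}{4}$ ($P = 148 + \frac{293}{4} = \frac{885}{4} \approx 221.25$)
$\left(\left(P + b{\left(z{\left(4 \right)},16 \right)}\right) - 38\right) + q{\left(47 \right)} = \left(\left(\frac{885}{4} + 16\right) - 38\right) + \frac{47}{12} = \left(\frac{949}{4} - 38\right) + \frac{47}{12} = \frac{797}{4} + \frac{47}{12} = \frac{1219}{6}$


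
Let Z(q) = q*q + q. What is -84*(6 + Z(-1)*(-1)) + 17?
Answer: -487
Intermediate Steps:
Z(q) = q + q² (Z(q) = q² + q = q + q²)
-84*(6 + Z(-1)*(-1)) + 17 = -84*(6 - (1 - 1)*(-1)) + 17 = -84*(6 - 1*0*(-1)) + 17 = -84*(6 + 0*(-1)) + 17 = -84*(6 + 0) + 17 = -84*6 + 17 = -504 + 17 = -487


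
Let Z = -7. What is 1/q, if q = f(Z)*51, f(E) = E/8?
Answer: -8/357 ≈ -0.022409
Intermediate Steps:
f(E) = E/8 (f(E) = E*(1/8) = E/8)
q = -357/8 (q = ((1/8)*(-7))*51 = -7/8*51 = -357/8 ≈ -44.625)
1/q = 1/(-357/8) = -8/357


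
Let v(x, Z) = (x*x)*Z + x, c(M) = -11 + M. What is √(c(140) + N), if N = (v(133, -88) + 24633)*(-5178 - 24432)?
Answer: √45358552389 ≈ 2.1298e+5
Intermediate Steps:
v(x, Z) = x + Z*x² (v(x, Z) = x²*Z + x = Z*x² + x = x + Z*x²)
N = 45358552260 (N = (133*(1 - 88*133) + 24633)*(-5178 - 24432) = (133*(1 - 11704) + 24633)*(-29610) = (133*(-11703) + 24633)*(-29610) = (-1556499 + 24633)*(-29610) = -1531866*(-29610) = 45358552260)
√(c(140) + N) = √((-11 + 140) + 45358552260) = √(129 + 45358552260) = √45358552389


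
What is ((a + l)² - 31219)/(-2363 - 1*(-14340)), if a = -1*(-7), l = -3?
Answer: -31203/11977 ≈ -2.6052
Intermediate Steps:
a = 7
((a + l)² - 31219)/(-2363 - 1*(-14340)) = ((7 - 3)² - 31219)/(-2363 - 1*(-14340)) = (4² - 31219)/(-2363 + 14340) = (16 - 31219)/11977 = -31203*1/11977 = -31203/11977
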